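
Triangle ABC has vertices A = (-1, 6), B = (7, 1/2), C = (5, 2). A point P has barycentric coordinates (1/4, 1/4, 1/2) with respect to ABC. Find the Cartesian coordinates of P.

P = (1/4)·A + (1/4)·B + (1/2)·C.
x-coordinate: (1/4)·(-1) + (1/4)·7 + (1/2)·5 = 4.
y-coordinate: (1/4)·6 + (1/4)·(1/2) + (1/2)·2 = 21/8.

(4, 21/8)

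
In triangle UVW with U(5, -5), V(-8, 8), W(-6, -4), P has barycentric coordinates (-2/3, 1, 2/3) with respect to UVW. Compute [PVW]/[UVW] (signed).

-2/3

The signed ratio [PVW]/[UVW] equals the barycentric coordinate of P at vertex U, which is -2/3.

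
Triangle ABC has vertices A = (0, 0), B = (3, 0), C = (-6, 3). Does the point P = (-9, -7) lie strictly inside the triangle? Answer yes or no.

no

Barycentric coordinates of P: (11, -23/3, -7/3).
The three coordinates are positive, negative, negative; a point is interior exactly when all three are positive.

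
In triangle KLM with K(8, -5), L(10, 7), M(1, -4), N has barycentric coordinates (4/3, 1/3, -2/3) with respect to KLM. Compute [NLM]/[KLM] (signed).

The signed ratio [NLM]/[KLM] equals the barycentric coordinate of N at vertex K, which is 4/3.

4/3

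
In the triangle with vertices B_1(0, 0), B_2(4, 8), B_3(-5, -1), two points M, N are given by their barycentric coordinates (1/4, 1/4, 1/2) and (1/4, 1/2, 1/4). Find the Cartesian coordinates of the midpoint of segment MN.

(-3/8, 21/8)

Barycentric coordinates of the midpoint are the average: (1/4, 3/8, 3/8).
Converting: (1/4)·B_1 + (3/8)·B_2 + (3/8)·B_3 = (-3/8, 21/8).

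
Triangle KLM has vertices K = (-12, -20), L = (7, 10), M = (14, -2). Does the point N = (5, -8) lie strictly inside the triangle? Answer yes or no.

yes

Barycentric coordinates of N: (25/73, 1/73, 47/73).
The three coordinates are positive, positive, positive; a point is interior exactly when all three are positive.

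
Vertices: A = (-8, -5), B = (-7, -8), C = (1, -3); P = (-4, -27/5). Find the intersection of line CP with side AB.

(-22/3, -7)

Barycentric coordinates of P with respect to ABC: (1/5, 2/5, 2/5).
On side AB the C-coordinate is zero; dropping P's C-weight 2/5 and renormalizing the remaining 1/5 : 2/5 gives weights 1/3, 2/3 on A, B.
Q = (1/3)·(-8, -5) + (2/3)·(-7, -8) = (-22/3, -7).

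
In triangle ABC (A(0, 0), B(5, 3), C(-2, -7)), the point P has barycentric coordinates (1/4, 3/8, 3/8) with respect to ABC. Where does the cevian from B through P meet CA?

(-6/5, -21/5)

Line BP meets CA where the B-coordinate vanishes; zeroing P's B-weight and renormalizing leaves C, A-weights 3/8 : 1/4 → (3/5, 2/5).
So Q = (3/5)·C + (2/5)·A = (-6/5, -21/5).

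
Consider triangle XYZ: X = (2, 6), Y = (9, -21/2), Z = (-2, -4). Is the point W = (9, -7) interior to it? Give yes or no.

no

Barycentric coordinates of W: (77/272, 61/68, -49/272).
The three coordinates are positive, positive, negative; a point is interior exactly when all three are positive.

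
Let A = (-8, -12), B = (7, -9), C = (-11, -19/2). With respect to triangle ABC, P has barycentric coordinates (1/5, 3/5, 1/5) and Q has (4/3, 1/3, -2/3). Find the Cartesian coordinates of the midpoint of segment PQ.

Barycentric coordinates of the midpoint are the average: (23/30, 7/15, -7/30).
Converting: (23/30)·A + (7/15)·B + (-7/30)·C = (-3/10, -671/60).

(-3/10, -671/60)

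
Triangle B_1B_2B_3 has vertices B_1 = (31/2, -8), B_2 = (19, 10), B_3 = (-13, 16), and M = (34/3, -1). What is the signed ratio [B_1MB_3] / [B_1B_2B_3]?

1/6

[B_1B_2B_3] = ½·((31/2)·(10−16) + 19·(16−(-8)) + (-13)·(-8−10)) = ½·(-93 + 456 + 234) = 597/2.
[B_1MB_3] = ½·((31/2)·(-1−16) + (34/3)·(16−(-8)) + (-13)·(-8−(-1))) = ½·(-527/2 + 272 + 91) = 199/4, so the ratio is (199/4)/(597/2) = 1/6.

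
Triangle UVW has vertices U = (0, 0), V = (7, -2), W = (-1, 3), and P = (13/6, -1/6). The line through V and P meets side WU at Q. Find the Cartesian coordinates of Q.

(-1/4, 3/4)

Barycentric coordinates of P with respect to UVW: (1/2, 1/3, 1/6).
On side WU the V-coordinate is zero; dropping P's V-weight 1/3 and renormalizing the remaining 1/6 : 1/2 gives weights 1/4, 3/4 on W, U.
Q = (1/4)·(-1, 3) + (3/4)·(0, 0) = (-1/4, 3/4).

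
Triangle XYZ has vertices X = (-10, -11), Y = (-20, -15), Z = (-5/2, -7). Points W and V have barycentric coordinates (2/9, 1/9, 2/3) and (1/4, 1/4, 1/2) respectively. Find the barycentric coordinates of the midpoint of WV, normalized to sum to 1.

(17/72, 13/72, 7/12)

Since both coordinate triples sum to 1, the midpoint's barycentrics are the componentwise average.
(2/9+1/4)/2 = 17/72; similarly 13/72 and 7/12.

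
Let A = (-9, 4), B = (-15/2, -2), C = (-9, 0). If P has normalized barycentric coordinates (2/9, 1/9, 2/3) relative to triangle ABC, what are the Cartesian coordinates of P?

P = (2/9)·A + (1/9)·B + (2/3)·C.
x-coordinate: (2/9)·(-9) + (1/9)·(-15/2) + (2/3)·(-9) = -53/6.
y-coordinate: (2/9)·4 + (1/9)·(-2) + (2/3)·0 = 2/3.

(-53/6, 2/3)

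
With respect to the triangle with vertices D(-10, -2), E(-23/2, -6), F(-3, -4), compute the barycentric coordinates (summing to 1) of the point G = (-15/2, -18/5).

(2/5, 1/5, 2/5)

Signed area of the reference triangle: [DEF] = ½·((-10)·(-6−(-4)) + (-23/2)·(-4−(-2)) + (-3)·(-2−(-6))) = ½·(20 + 23 − 12) = 31/2.
[GEF] = ½·((-15/2)·(-6−(-4)) + (-23/2)·(-4−(-18/5)) + (-3)·(-18/5−(-6))) = ½·(15 + 23/5 − 36/5) = 31/5, so the D-coordinate is (31/5)/(31/2) = 2/5.
[DGF] = ½·((-10)·(-18/5−(-4)) + (-15/2)·(-4−(-2)) + (-3)·(-2−(-18/5))) = ½·(-4 + 15 − 24/5) = 31/10, so the E-coordinate is 1/5.
[DEG] = ½·((-10)·(-6−(-18/5)) + (-23/2)·(-18/5−(-2)) + (-15/2)·(-2−(-6))) = ½·(24 + 92/5 − 30) = 31/5, so the F-coordinate is 2/5.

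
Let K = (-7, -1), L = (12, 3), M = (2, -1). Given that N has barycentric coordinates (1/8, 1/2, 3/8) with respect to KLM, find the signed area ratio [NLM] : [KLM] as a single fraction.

The signed ratio [NLM]/[KLM] equals the barycentric coordinate of N at vertex K, which is 1/8.

1/8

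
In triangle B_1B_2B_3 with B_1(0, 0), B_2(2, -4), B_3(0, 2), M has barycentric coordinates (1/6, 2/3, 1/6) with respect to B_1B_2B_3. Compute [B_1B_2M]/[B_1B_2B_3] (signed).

1/6

The signed ratio [B_1B_2M]/[B_1B_2B_3] equals the barycentric coordinate of M at vertex B_3, which is 1/6.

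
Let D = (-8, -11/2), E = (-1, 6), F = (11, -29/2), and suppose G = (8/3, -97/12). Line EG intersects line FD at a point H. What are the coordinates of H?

(17/5, -109/10)

Barycentric coordinates of G with respect to DEF: (1/3, 1/6, 1/2).
On side FD the E-coordinate is zero; dropping G's E-weight 1/6 and renormalizing the remaining 1/2 : 1/3 gives weights 3/5, 2/5 on F, D.
H = (3/5)·(11, -29/2) + (2/5)·(-8, -11/2) = (17/5, -109/10).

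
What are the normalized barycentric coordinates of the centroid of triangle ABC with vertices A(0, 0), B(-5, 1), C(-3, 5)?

(1/3, 1/3, 1/3)

The centroid is the average of the vertices, so each weight is 1/3.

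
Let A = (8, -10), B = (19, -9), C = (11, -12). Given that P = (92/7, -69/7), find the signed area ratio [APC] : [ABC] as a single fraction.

3/7

[ABC] = ½·(8·(-9−(-12)) + 19·(-12−(-10)) + 11·(-10−(-9))) = ½·(24 − 38 − 11) = -25/2.
[APC] = ½·(8·(-69/7−(-12)) + (92/7)·(-12−(-10)) + 11·(-10−(-69/7))) = ½·(120/7 − 184/7 − 11/7) = -75/14, so the ratio is (-75/14)/(-25/2) = 3/7.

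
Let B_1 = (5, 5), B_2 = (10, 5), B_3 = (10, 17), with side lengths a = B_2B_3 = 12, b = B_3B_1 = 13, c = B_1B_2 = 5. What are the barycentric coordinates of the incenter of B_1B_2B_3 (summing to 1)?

The incenter has barycentric coordinates proportional to the opposite side lengths: (12 : 13 : 5).
Normalizing by 12+13+5 = 30 gives (2/5, 13/30, 1/6).

(2/5, 13/30, 1/6)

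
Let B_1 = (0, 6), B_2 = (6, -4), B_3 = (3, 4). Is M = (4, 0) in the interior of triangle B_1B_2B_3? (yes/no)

yes

Barycentric coordinates of M: (2/9, 5/9, 2/9).
The three coordinates are positive, positive, positive; a point is interior exactly when all three are positive.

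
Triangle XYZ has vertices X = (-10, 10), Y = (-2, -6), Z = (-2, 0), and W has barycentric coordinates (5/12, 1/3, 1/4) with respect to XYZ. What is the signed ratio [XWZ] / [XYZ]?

The signed ratio [XWZ]/[XYZ] equals the barycentric coordinate of W at vertex Y, which is 1/3.

1/3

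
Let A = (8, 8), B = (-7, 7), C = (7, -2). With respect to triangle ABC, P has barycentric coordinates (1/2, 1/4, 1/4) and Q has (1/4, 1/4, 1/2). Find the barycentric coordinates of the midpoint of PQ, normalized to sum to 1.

(3/8, 1/4, 3/8)

Since both coordinate triples sum to 1, the midpoint's barycentrics are the componentwise average.
(1/2+1/4)/2 = 3/8; similarly 1/4 and 3/8.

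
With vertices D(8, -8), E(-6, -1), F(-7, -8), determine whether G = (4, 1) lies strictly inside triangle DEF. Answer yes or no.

no

Barycentric coordinates of G: (68/105, 9/7, -14/15).
The three coordinates are positive, positive, negative; a point is interior exactly when all three are positive.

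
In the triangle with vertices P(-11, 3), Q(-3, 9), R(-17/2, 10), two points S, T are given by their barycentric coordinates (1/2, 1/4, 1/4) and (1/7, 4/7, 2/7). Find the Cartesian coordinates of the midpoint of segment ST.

Barycentric coordinates of the midpoint are the average: (9/28, 23/56, 15/56).
Converting: (9/28)·P + (23/56)·Q + (15/56)·R = (-789/112, 411/56).

(-789/112, 411/56)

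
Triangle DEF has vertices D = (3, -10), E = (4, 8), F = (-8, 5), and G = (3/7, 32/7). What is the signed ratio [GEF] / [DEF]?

1/7

[DEF] = ½·(3·(8−5) + 4·(5−(-10)) + (-8)·(-10−8)) = ½·(9 + 60 + 144) = 213/2.
[GEF] = ½·((3/7)·(8−5) + 4·(5−(32/7)) + (-8)·(32/7−8)) = ½·(9/7 + 12/7 + 192/7) = 213/14, so the ratio is (213/14)/(213/2) = 1/7.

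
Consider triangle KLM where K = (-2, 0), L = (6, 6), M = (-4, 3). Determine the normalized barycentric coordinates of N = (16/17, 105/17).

(-8/17, 10/17, 15/17)

Signed area of the reference triangle: [KLM] = ½·((-2)·(6−3) + 6·(3−0) + (-4)·(0−6)) = ½·(-6 + 18 + 24) = 18.
[NLM] = ½·((16/17)·(6−3) + 6·(3−(105/17)) + (-4)·(105/17−6)) = ½·(48/17 − 324/17 − 12/17) = -144/17, so the K-coordinate is (-144/17)/18 = -8/17.
[KNM] = ½·((-2)·(105/17−3) + (16/17)·(3−0) + (-4)·(0−(105/17))) = ½·(-108/17 + 48/17 + 420/17) = 180/17, so the L-coordinate is 10/17.
[KLN] = ½·((-2)·(6−(105/17)) + 6·(105/17−0) + (16/17)·(0−6)) = ½·(6/17 + 630/17 − 96/17) = 270/17, so the M-coordinate is 15/17.
Check: -8/17 + 10/17 + 15/17 = 1.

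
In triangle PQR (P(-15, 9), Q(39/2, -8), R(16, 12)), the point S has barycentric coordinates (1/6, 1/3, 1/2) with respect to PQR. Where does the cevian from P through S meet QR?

(87/5, 4)

Line PS meets QR where the P-coordinate vanishes; zeroing S's P-weight and renormalizing leaves Q, R-weights 1/3 : 1/2 → (2/5, 3/5).
So T = (2/5)·Q + (3/5)·R = (87/5, 4).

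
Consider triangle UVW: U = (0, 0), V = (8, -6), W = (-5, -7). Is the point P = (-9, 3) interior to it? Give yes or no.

Barycentric coordinates of P: (67/43, -39/43, 15/43).
The three coordinates are positive, negative, positive; a point is interior exactly when all three are positive.

no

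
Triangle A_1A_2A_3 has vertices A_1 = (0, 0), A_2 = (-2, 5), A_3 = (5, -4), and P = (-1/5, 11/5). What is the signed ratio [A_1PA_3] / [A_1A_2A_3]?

3/5

[A_1A_2A_3] = ½·(0·(5−(-4)) + (-2)·(-4−0) + 5·(0−5)) = ½·(0 + 8 − 25) = -17/2.
[A_1PA_3] = ½·(0·(11/5−(-4)) + (-1/5)·(-4−0) + 5·(0−(11/5))) = ½·(0 + 4/5 − 11) = -51/10, so the ratio is (-51/10)/(-17/2) = 3/5.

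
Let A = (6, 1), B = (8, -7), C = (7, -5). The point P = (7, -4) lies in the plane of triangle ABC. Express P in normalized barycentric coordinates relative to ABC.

Signed area of the reference triangle: [ABC] = ½·(6·(-7−(-5)) + 8·(-5−1) + 7·(1−(-7))) = ½·(-12 − 48 + 56) = -2.
[PBC] = ½·(7·(-7−(-5)) + 8·(-5−(-4)) + 7·(-4−(-7))) = ½·(-14 − 8 + 21) = -1/2, so the A-coordinate is (-1/2)/(-2) = 1/4.
[APC] = ½·(6·(-4−(-5)) + 7·(-5−1) + 7·(1−(-4))) = ½·(6 − 42 + 35) = -1/2, so the B-coordinate is 1/4.
[ABP] = ½·(6·(-7−(-4)) + 8·(-4−1) + 7·(1−(-7))) = ½·(-18 − 40 + 56) = -1, so the C-coordinate is 1/2.

(1/4, 1/4, 1/2)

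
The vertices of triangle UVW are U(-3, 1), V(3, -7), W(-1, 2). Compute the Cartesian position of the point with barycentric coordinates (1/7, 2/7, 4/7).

(-1/7, -5/7)

P = (1/7)·U + (2/7)·V + (4/7)·W.
x-coordinate: (1/7)·(-3) + (2/7)·3 + (4/7)·(-1) = -1/7.
y-coordinate: (1/7)·1 + (2/7)·(-7) + (4/7)·2 = -5/7.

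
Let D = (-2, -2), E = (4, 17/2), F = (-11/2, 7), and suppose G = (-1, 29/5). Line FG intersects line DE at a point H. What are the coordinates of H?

(2, 5)

Barycentric coordinates of G with respect to DEF: (1/5, 2/5, 2/5).
On side DE the F-coordinate is zero; dropping G's F-weight 2/5 and renormalizing the remaining 1/5 : 2/5 gives weights 1/3, 2/3 on D, E.
H = (1/3)·(-2, -2) + (2/3)·(4, 17/2) = (2, 5).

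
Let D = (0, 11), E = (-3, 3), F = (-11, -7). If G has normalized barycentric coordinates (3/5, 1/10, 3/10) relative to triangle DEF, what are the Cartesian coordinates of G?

G = (3/5)·D + (1/10)·E + (3/10)·F.
x-coordinate: (3/5)·0 + (1/10)·(-3) + (3/10)·(-11) = -18/5.
y-coordinate: (3/5)·11 + (1/10)·3 + (3/10)·(-7) = 24/5.

(-18/5, 24/5)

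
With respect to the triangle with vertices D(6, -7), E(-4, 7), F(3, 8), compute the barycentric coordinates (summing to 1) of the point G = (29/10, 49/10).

(1/5, 1/10, 7/10)

Signed area of the reference triangle: [DEF] = ½·(6·(7−8) + (-4)·(8−(-7)) + 3·(-7−7)) = ½·(-6 − 60 − 42) = -54.
[GEF] = ½·((29/10)·(7−8) + (-4)·(8−(49/10)) + 3·(49/10−7)) = ½·(-29/10 − 62/5 − 63/10) = -54/5, so the D-coordinate is (-54/5)/(-54) = 1/5.
[DGF] = ½·(6·(49/10−8) + (29/10)·(8−(-7)) + 3·(-7−(49/10))) = ½·(-93/5 + 87/2 − 357/10) = -27/5, so the E-coordinate is 1/10.
[DEG] = ½·(6·(7−(49/10)) + (-4)·(49/10−(-7)) + (29/10)·(-7−7)) = ½·(63/5 − 238/5 − 203/5) = -189/5, so the F-coordinate is 7/10.
Check: 1/5 + 1/10 + 7/10 = 1.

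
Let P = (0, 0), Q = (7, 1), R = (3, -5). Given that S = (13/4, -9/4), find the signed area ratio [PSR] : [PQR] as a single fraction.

1/4

[PQR] = ½·(0·(1−(-5)) + 7·(-5−0) + 3·(0−1)) = ½·(0 − 35 − 3) = -19.
[PSR] = ½·(0·(-9/4−(-5)) + (13/4)·(-5−0) + 3·(0−(-9/4))) = ½·(0 − 65/4 + 27/4) = -19/4, so the ratio is (-19/4)/(-19) = 1/4.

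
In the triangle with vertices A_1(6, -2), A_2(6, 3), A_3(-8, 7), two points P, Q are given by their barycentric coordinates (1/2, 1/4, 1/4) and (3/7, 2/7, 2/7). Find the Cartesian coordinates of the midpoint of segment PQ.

Barycentric coordinates of the midpoint are the average: (13/28, 15/56, 15/56).
Converting: (13/28)·A_1 + (15/56)·A_2 + (15/56)·A_3 = (9/4, 7/4).

(9/4, 7/4)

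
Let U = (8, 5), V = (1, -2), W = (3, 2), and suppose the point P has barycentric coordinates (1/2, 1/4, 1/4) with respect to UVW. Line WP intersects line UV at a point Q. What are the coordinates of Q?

(17/3, 8/3)

Line WP meets UV where the W-coordinate vanishes; zeroing P's W-weight and renormalizing leaves U, V-weights 1/2 : 1/4 → (2/3, 1/3).
So Q = (2/3)·U + (1/3)·V = (17/3, 8/3).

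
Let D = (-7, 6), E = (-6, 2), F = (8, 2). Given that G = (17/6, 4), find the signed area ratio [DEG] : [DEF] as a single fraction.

[DEF] = ½·((-7)·(2−2) + (-6)·(2−6) + 8·(6−2)) = ½·(0 + 24 + 32) = 28.
[DEG] = ½·((-7)·(2−4) + (-6)·(4−6) + (17/6)·(6−2)) = ½·(14 + 12 + 34/3) = 56/3, so the ratio is (56/3)/28 = 2/3.

2/3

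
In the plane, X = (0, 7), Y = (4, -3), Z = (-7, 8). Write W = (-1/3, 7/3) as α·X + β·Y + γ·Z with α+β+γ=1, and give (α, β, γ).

(1/6, 1/2, 1/3)

Signed area of the reference triangle: [XYZ] = ½·(0·(-3−8) + 4·(8−7) + (-7)·(7−(-3))) = ½·(0 + 4 − 70) = -33.
[WYZ] = ½·((-1/3)·(-3−8) + 4·(8−(7/3)) + (-7)·(7/3−(-3))) = ½·(11/3 + 68/3 − 112/3) = -11/2, so the X-coordinate is (-11/2)/(-33) = 1/6.
[XWZ] = ½·(0·(7/3−8) + (-1/3)·(8−7) + (-7)·(7−(7/3))) = ½·(0 − 1/3 − 98/3) = -33/2, so the Y-coordinate is 1/2.
[XYW] = ½·(0·(-3−(7/3)) + 4·(7/3−7) + (-1/3)·(7−(-3))) = ½·(0 − 56/3 − 10/3) = -11, so the Z-coordinate is 1/3.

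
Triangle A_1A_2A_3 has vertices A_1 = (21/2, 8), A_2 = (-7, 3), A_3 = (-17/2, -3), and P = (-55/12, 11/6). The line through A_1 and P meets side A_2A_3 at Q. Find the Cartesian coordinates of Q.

(-38/5, 3/5)

Barycentric coordinates of P with respect to A_1A_2A_3: (1/6, 1/2, 1/3).
On side A_2A_3 the A_1-coordinate is zero; dropping P's A_1-weight 1/6 and renormalizing the remaining 1/2 : 1/3 gives weights 3/5, 2/5 on A_2, A_3.
Q = (3/5)·(-7, 3) + (2/5)·(-17/2, -3) = (-38/5, 3/5).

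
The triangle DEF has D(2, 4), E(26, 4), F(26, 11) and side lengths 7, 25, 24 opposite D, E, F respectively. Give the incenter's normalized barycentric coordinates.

The incenter has barycentric coordinates proportional to the opposite side lengths: (7 : 25 : 24).
Normalizing by 7+25+24 = 56 gives (1/8, 25/56, 3/7).

(1/8, 25/56, 3/7)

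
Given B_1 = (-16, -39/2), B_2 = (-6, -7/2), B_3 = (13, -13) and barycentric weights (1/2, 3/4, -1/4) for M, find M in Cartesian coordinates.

M = (1/2)·B_1 + (3/4)·B_2 + (-1/4)·B_3.
x-coordinate: (1/2)·(-16) + (3/4)·(-6) + (-1/4)·13 = -63/4.
y-coordinate: (1/2)·(-39/2) + (3/4)·(-7/2) + (-1/4)·(-13) = -73/8.

(-63/4, -73/8)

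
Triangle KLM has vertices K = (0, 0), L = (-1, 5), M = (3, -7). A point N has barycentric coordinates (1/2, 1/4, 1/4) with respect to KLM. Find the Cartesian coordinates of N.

N = (1/2)·K + (1/4)·L + (1/4)·M.
x-coordinate: (1/2)·0 + (1/4)·(-1) + (1/4)·3 = 1/2.
y-coordinate: (1/2)·0 + (1/4)·5 + (1/4)·(-7) = -1/2.

(1/2, -1/2)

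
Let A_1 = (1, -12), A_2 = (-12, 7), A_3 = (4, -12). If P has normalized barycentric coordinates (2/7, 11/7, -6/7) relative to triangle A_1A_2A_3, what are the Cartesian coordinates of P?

P = (2/7)·A_1 + (11/7)·A_2 + (-6/7)·A_3.
x-coordinate: (2/7)·1 + (11/7)·(-12) + (-6/7)·4 = -22.
y-coordinate: (2/7)·(-12) + (11/7)·7 + (-6/7)·(-12) = 125/7.

(-22, 125/7)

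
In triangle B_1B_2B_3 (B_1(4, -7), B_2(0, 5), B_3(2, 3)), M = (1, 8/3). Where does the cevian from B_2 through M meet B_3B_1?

(3, -2)

Barycentric coordinates of M with respect to B_1B_2B_3: (1/6, 2/3, 1/6).
On side B_3B_1 the B_2-coordinate is zero; dropping M's B_2-weight 2/3 and renormalizing the remaining 1/6 : 1/6 gives weights 1/2, 1/2 on B_3, B_1.
N = (1/2)·(2, 3) + (1/2)·(4, -7) = (3, -2).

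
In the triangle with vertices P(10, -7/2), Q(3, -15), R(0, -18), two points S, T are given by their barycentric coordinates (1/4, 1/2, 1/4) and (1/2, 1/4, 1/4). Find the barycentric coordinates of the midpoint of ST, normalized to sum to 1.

(3/8, 3/8, 1/4)

Since both coordinate triples sum to 1, the midpoint's barycentrics are the componentwise average.
(1/4+1/2)/2 = 3/8; similarly 3/8 and 1/4.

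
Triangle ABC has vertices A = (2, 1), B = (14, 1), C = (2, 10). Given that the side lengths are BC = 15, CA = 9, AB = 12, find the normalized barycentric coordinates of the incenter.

(5/12, 1/4, 1/3)

The incenter has barycentric coordinates proportional to the opposite side lengths: (15 : 9 : 12).
Normalizing by 15+9+12 = 36 gives (5/12, 1/4, 1/3).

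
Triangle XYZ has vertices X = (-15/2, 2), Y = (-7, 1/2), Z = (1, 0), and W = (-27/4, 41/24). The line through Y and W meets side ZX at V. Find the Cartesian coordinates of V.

(-74/11, 20/11)

Barycentric coordinates of W with respect to XYZ: (5/6, 1/12, 1/12).
On side ZX the Y-coordinate is zero; dropping W's Y-weight 1/12 and renormalizing the remaining 1/12 : 5/6 gives weights 1/11, 10/11 on Z, X.
V = (1/11)·(1, 0) + (10/11)·(-15/2, 2) = (-74/11, 20/11).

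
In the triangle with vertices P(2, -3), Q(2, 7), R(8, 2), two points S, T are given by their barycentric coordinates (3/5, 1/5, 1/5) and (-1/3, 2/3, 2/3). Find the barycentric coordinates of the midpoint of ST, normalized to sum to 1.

(2/15, 13/30, 13/30)

Since both coordinate triples sum to 1, the midpoint's barycentrics are the componentwise average.
(3/5+-1/3)/2 = 2/15; similarly 13/30 and 13/30.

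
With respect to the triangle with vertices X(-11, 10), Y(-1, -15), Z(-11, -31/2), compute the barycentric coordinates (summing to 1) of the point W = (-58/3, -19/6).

Signed area of the reference triangle: [XYZ] = ½·((-11)·(-15−(-31/2)) + (-1)·(-31/2−10) + (-11)·(10−(-15))) = ½·(-11/2 + 51/2 − 275) = -255/2.
[WYZ] = ½·((-58/3)·(-15−(-31/2)) + (-1)·(-31/2−(-19/6)) + (-11)·(-19/6−(-15))) = ½·(-29/3 + 37/3 − 781/6) = -255/4, so the X-coordinate is (-255/4)/(-255/2) = 1/2.
[XWZ] = ½·((-11)·(-19/6−(-31/2)) + (-58/3)·(-31/2−10) + (-11)·(10−(-19/6))) = ½·(-407/3 + 493 − 869/6) = 425/4, so the Y-coordinate is -5/6.
[XYW] = ½·((-11)·(-15−(-19/6)) + (-1)·(-19/6−10) + (-58/3)·(10−(-15))) = ½·(781/6 + 79/6 − 1450/3) = -170, so the Z-coordinate is 4/3.

(1/2, -5/6, 4/3)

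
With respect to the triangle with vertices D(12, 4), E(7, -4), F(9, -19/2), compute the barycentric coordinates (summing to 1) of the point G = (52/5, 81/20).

Signed area of the reference triangle: [DEF] = ½·(12·(-4−(-19/2)) + 7·(-19/2−4) + 9·(4−(-4))) = ½·(66 − 189/2 + 72) = 87/4.
[GEF] = ½·((52/5)·(-4−(-19/2)) + 7·(-19/2−(81/20)) + 9·(81/20−(-4))) = ½·(286/5 − 1897/20 + 1449/20) = 87/5, so the D-coordinate is (87/5)/(87/4) = 4/5.
[DGF] = ½·(12·(81/20−(-19/2)) + (52/5)·(-19/2−4) + 9·(4−(81/20))) = ½·(813/5 − 702/5 − 9/20) = 87/8, so the E-coordinate is 1/2.
[DEG] = ½·(12·(-4−(81/20)) + 7·(81/20−4) + (52/5)·(4−(-4))) = ½·(-483/5 + 7/20 + 416/5) = -261/40, so the F-coordinate is -3/10.
Check: 4/5 + 1/2 − 3/10 = 1.

(4/5, 1/2, -3/10)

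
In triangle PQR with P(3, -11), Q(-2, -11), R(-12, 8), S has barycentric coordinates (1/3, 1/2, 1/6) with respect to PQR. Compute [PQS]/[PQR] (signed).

The signed ratio [PQS]/[PQR] equals the barycentric coordinate of S at vertex R, which is 1/6.

1/6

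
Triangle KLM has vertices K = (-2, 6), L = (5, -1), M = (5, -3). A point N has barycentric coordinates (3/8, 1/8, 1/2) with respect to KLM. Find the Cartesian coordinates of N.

(19/8, 5/8)

N = (3/8)·K + (1/8)·L + (1/2)·M.
x-coordinate: (3/8)·(-2) + (1/8)·5 + (1/2)·5 = 19/8.
y-coordinate: (3/8)·6 + (1/8)·(-1) + (1/2)·(-3) = 5/8.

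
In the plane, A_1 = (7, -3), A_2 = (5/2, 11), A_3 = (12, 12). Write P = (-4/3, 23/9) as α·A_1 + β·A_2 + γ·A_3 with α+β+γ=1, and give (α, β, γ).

(5/9, 10/9, -2/3)

Signed area of the reference triangle: [A_1A_2A_3] = ½·(7·(11−12) + (5/2)·(12−(-3)) + 12·(-3−11)) = ½·(-7 + 75/2 − 168) = -275/4.
[PA_2A_3] = ½·((-4/3)·(11−12) + (5/2)·(12−(23/9)) + 12·(23/9−11)) = ½·(4/3 + 425/18 − 304/3) = -1375/36, so the A_1-coordinate is (-1375/36)/(-275/4) = 5/9.
[A_1PA_3] = ½·(7·(23/9−12) + (-4/3)·(12−(-3)) + 12·(-3−(23/9))) = ½·(-595/9 − 20 − 200/3) = -1375/18, so the A_2-coordinate is 10/9.
[A_1A_2P] = ½·(7·(11−(23/9)) + (5/2)·(23/9−(-3)) + (-4/3)·(-3−11)) = ½·(532/9 + 125/9 + 56/3) = 275/6, so the A_3-coordinate is -2/3.
Check: 5/9 + 10/9 − 2/3 = 1.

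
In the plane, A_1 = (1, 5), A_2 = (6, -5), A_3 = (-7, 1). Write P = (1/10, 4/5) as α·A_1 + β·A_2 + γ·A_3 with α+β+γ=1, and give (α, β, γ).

Signed area of the reference triangle: [A_1A_2A_3] = ½·(1·(-5−1) + 6·(1−5) + (-7)·(5−(-5))) = ½·(-6 − 24 − 70) = -50.
[PA_2A_3] = ½·((1/10)·(-5−1) + 6·(1−(4/5)) + (-7)·(4/5−(-5))) = ½·(-3/5 + 6/5 − 203/5) = -20, so the A_1-coordinate is (-20)/(-50) = 2/5.
[A_1PA_3] = ½·(1·(4/5−1) + (1/10)·(1−5) + (-7)·(5−(4/5))) = ½·(-1/5 − 2/5 − 147/5) = -15, so the A_2-coordinate is 3/10.
[A_1A_2P] = ½·(1·(-5−(4/5)) + 6·(4/5−5) + (1/10)·(5−(-5))) = ½·(-29/5 − 126/5 + 1) = -15, so the A_3-coordinate is 3/10.
Check: 2/5 + 3/10 + 3/10 = 1.

(2/5, 3/10, 3/10)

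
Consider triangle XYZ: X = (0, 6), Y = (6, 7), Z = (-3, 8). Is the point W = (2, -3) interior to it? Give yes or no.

no

Barycentric coordinates of W: (94/15, -23/15, -56/15).
The three coordinates are positive, negative, negative; a point is interior exactly when all three are positive.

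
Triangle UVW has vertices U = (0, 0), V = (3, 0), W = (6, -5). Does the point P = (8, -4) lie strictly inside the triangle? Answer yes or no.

no

Barycentric coordinates of P: (-13/15, 16/15, 4/5).
The three coordinates are negative, positive, positive; a point is interior exactly when all three are positive.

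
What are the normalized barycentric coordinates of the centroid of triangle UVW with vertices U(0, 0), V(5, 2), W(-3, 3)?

The centroid is the average of the vertices, so each weight is 1/3.

(1/3, 1/3, 1/3)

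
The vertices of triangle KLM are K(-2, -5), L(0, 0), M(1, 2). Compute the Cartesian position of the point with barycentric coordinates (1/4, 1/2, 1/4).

N = (1/4)·K + (1/2)·L + (1/4)·M.
x-coordinate: (1/4)·(-2) + (1/2)·0 + (1/4)·1 = -1/4.
y-coordinate: (1/4)·(-5) + (1/2)·0 + (1/4)·2 = -3/4.

(-1/4, -3/4)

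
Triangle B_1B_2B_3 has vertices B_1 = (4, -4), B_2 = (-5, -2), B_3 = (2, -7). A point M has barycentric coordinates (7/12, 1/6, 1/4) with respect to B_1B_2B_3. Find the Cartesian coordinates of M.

(2, -53/12)

M = (7/12)·B_1 + (1/6)·B_2 + (1/4)·B_3.
x-coordinate: (7/12)·4 + (1/6)·(-5) + (1/4)·2 = 2.
y-coordinate: (7/12)·(-4) + (1/6)·(-2) + (1/4)·(-7) = -53/12.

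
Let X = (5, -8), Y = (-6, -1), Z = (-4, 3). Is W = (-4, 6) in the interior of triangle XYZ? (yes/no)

no

Barycentric coordinates of W: (-3/29, -27/58, 91/58).
The three coordinates are negative, negative, positive; a point is interior exactly when all three are positive.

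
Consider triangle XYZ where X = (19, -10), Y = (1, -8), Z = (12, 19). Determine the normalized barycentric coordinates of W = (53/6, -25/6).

(1/3, 1/2, 1/6)

Signed area of the reference triangle: [XYZ] = ½·(19·(-8−19) + 1·(19−(-10)) + 12·(-10−(-8))) = ½·(-513 + 29 − 24) = -254.
[WYZ] = ½·((53/6)·(-8−19) + 1·(19−(-25/6)) + 12·(-25/6−(-8))) = ½·(-477/2 + 139/6 + 46) = -254/3, so the X-coordinate is (-254/3)/(-254) = 1/3.
[XWZ] = ½·(19·(-25/6−19) + (53/6)·(19−(-10)) + 12·(-10−(-25/6))) = ½·(-2641/6 + 1537/6 − 70) = -127, so the Y-coordinate is 1/2.
[XYW] = ½·(19·(-8−(-25/6)) + 1·(-25/6−(-10)) + (53/6)·(-10−(-8))) = ½·(-437/6 + 35/6 − 53/3) = -127/3, so the Z-coordinate is 1/6.
Check: 1/3 + 1/2 + 1/6 = 1.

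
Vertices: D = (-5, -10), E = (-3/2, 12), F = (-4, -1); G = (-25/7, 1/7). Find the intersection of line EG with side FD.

(-22/5, -23/5)

Barycentric coordinates of G with respect to DEF: (2/7, 2/7, 3/7).
On side FD the E-coordinate is zero; dropping G's E-weight 2/7 and renormalizing the remaining 3/7 : 2/7 gives weights 3/5, 2/5 on F, D.
H = (3/5)·(-4, -1) + (2/5)·(-5, -10) = (-22/5, -23/5).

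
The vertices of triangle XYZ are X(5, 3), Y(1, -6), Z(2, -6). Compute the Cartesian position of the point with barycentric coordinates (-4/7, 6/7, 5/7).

W = (-4/7)·X + (6/7)·Y + (5/7)·Z.
x-coordinate: (-4/7)·5 + (6/7)·1 + (5/7)·2 = -4/7.
y-coordinate: (-4/7)·3 + (6/7)·(-6) + (5/7)·(-6) = -78/7.

(-4/7, -78/7)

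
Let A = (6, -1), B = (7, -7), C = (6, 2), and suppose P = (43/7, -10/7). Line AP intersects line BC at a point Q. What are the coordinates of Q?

(13/2, -5/2)

Barycentric coordinates of P with respect to ABC: (5/7, 1/7, 1/7).
On side BC the A-coordinate is zero; dropping P's A-weight 5/7 and renormalizing the remaining 1/7 : 1/7 gives weights 1/2, 1/2 on B, C.
Q = (1/2)·(7, -7) + (1/2)·(6, 2) = (13/2, -5/2).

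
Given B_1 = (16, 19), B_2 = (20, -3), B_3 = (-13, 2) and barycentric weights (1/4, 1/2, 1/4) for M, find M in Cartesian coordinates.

(43/4, 15/4)

M = (1/4)·B_1 + (1/2)·B_2 + (1/4)·B_3.
x-coordinate: (1/4)·16 + (1/2)·20 + (1/4)·(-13) = 43/4.
y-coordinate: (1/4)·19 + (1/2)·(-3) + (1/4)·2 = 15/4.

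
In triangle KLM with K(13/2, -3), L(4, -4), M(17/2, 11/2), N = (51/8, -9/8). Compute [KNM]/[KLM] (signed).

1/4

[KLM] = ½·((13/2)·(-4−(11/2)) + 4·(11/2−(-3)) + (17/2)·(-3−(-4))) = ½·(-247/4 + 34 + 17/2) = -77/8.
[KNM] = ½·((13/2)·(-9/8−(11/2)) + (51/8)·(11/2−(-3)) + (17/2)·(-3−(-9/8))) = ½·(-689/16 + 867/16 − 255/16) = -77/32, so the ratio is (-77/32)/(-77/8) = 1/4.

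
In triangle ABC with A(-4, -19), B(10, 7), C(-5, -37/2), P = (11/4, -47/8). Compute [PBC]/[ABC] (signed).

[ABC] = ½·((-4)·(7−(-37/2)) + 10·(-37/2−(-19)) + (-5)·(-19−7)) = ½·(-102 + 5 + 130) = 33/2.
[PBC] = ½·((11/4)·(7−(-37/2)) + 10·(-37/2−(-47/8)) + (-5)·(-47/8−7)) = ½·(561/8 − 505/4 + 515/8) = 33/8, so the ratio is (33/8)/(33/2) = 1/4.

1/4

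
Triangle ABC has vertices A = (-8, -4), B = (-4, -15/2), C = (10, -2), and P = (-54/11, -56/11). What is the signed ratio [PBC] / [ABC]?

[ABC] = ½·((-8)·(-15/2−(-2)) + (-4)·(-2−(-4)) + 10·(-4−(-15/2))) = ½·(44 − 8 + 35) = 71/2.
[PBC] = ½·((-54/11)·(-15/2−(-2)) + (-4)·(-2−(-56/11)) + 10·(-56/11−(-15/2))) = ½·(27 − 136/11 + 265/11) = 213/11, so the ratio is (213/11)/(71/2) = 6/11.

6/11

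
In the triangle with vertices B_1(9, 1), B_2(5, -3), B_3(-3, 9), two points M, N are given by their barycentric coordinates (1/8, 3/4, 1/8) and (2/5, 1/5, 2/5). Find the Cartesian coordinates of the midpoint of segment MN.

Barycentric coordinates of the midpoint are the average: (21/80, 19/40, 21/80).
Converting: (21/80)·B_1 + (19/40)·B_2 + (21/80)·B_3 = (79/20, 6/5).

(79/20, 6/5)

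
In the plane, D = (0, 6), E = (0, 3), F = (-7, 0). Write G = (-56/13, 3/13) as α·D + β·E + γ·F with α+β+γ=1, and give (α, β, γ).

(-4/13, 9/13, 8/13)

Signed area of the reference triangle: [DEF] = ½·(0·(3−0) + 0·(0−6) + (-7)·(6−3)) = ½·(0 + 0 − 21) = -21/2.
[GEF] = ½·((-56/13)·(3−0) + 0·(0−(3/13)) + (-7)·(3/13−3)) = ½·(-168/13 + 0 + 252/13) = 42/13, so the D-coordinate is (42/13)/(-21/2) = -4/13.
[DGF] = ½·(0·(3/13−0) + (-56/13)·(0−6) + (-7)·(6−(3/13))) = ½·(0 + 336/13 − 525/13) = -189/26, so the E-coordinate is 9/13.
[DEG] = ½·(0·(3−(3/13)) + 0·(3/13−6) + (-56/13)·(6−3)) = ½·(0 + 0 − 168/13) = -84/13, so the F-coordinate is 8/13.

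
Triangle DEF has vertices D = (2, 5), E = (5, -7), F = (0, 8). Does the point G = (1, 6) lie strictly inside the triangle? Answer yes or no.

Barycentric coordinates of G: (1/3, 1/15, 3/5).
The three coordinates are positive, positive, positive; a point is interior exactly when all three are positive.

yes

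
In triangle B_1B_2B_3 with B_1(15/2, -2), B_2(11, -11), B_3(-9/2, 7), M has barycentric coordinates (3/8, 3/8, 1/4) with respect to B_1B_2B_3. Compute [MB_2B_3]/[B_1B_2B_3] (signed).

The signed ratio [MB_2B_3]/[B_1B_2B_3] equals the barycentric coordinate of M at vertex B_1, which is 3/8.

3/8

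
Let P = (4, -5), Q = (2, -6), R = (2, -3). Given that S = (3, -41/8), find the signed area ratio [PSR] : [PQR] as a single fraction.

3/8

[PQR] = ½·(4·(-6−(-3)) + 2·(-3−(-5)) + 2·(-5−(-6))) = ½·(-12 + 4 + 2) = -3.
[PSR] = ½·(4·(-41/8−(-3)) + 3·(-3−(-5)) + 2·(-5−(-41/8))) = ½·(-17/2 + 6 + 1/4) = -9/8, so the ratio is (-9/8)/(-3) = 3/8.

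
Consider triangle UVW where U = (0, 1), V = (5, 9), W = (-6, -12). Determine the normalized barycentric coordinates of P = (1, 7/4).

(1/4, 1/2, 1/4)

Signed area of the reference triangle: [UVW] = ½·(0·(9−(-12)) + 5·(-12−1) + (-6)·(1−9)) = ½·(0 − 65 + 48) = -17/2.
[PVW] = ½·(1·(9−(-12)) + 5·(-12−(7/4)) + (-6)·(7/4−9)) = ½·(21 − 275/4 + 87/2) = -17/8, so the U-coordinate is (-17/8)/(-17/2) = 1/4.
[UPW] = ½·(0·(7/4−(-12)) + 1·(-12−1) + (-6)·(1−(7/4))) = ½·(0 − 13 + 9/2) = -17/4, so the V-coordinate is 1/2.
[UVP] = ½·(0·(9−(7/4)) + 5·(7/4−1) + 1·(1−9)) = ½·(0 + 15/4 − 8) = -17/8, so the W-coordinate is 1/4.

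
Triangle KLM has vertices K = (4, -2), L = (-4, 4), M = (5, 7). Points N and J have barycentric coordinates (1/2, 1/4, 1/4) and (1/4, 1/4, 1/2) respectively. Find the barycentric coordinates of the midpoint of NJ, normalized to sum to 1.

(3/8, 1/4, 3/8)

Since both coordinate triples sum to 1, the midpoint's barycentrics are the componentwise average.
(1/2+1/4)/2 = 3/8; similarly 1/4 and 3/8.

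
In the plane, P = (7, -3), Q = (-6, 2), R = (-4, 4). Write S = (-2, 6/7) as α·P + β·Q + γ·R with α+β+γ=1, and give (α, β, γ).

(2/7, 4/7, 1/7)

Signed area of the reference triangle: [PQR] = ½·(7·(2−4) + (-6)·(4−(-3)) + (-4)·(-3−2)) = ½·(-14 − 42 + 20) = -18.
[SQR] = ½·((-2)·(2−4) + (-6)·(4−(6/7)) + (-4)·(6/7−2)) = ½·(4 − 132/7 + 32/7) = -36/7, so the P-coordinate is (-36/7)/(-18) = 2/7.
[PSR] = ½·(7·(6/7−4) + (-2)·(4−(-3)) + (-4)·(-3−(6/7))) = ½·(-22 − 14 + 108/7) = -72/7, so the Q-coordinate is 4/7.
[PQS] = ½·(7·(2−(6/7)) + (-6)·(6/7−(-3)) + (-2)·(-3−2)) = ½·(8 − 162/7 + 10) = -18/7, so the R-coordinate is 1/7.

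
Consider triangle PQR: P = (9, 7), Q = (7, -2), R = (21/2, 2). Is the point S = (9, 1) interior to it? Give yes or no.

yes

Barycentric coordinates of S: (5/47, 18/47, 24/47).
The three coordinates are positive, positive, positive; a point is interior exactly when all three are positive.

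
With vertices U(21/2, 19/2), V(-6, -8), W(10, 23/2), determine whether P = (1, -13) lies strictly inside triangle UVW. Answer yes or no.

Barycentric coordinates of P: (866/167, 121/167, -820/167).
The three coordinates are positive, positive, negative; a point is interior exactly when all three are positive.

no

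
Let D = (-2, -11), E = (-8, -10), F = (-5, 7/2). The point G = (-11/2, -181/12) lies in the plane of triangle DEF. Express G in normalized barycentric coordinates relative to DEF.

Signed area of the reference triangle: [DEF] = ½·((-2)·(-10−(7/2)) + (-8)·(7/2−(-11)) + (-5)·(-11−(-10))) = ½·(27 − 116 + 5) = -42.
[GEF] = ½·((-11/2)·(-10−(7/2)) + (-8)·(7/2−(-181/12)) + (-5)·(-181/12−(-10))) = ½·(297/4 − 446/3 + 305/12) = -49/2, so the D-coordinate is (-49/2)/(-42) = 7/12.
[DGF] = ½·((-2)·(-181/12−(7/2)) + (-11/2)·(7/2−(-11)) + (-5)·(-11−(-181/12))) = ½·(223/6 − 319/4 − 245/12) = -63/2, so the E-coordinate is 3/4.
[DEG] = ½·((-2)·(-10−(-181/12)) + (-8)·(-181/12−(-11)) + (-11/2)·(-11−(-10))) = ½·(-61/6 + 98/3 + 11/2) = 14, so the F-coordinate is -1/3.
Check: 7/12 + 3/4 − 1/3 = 1.

(7/12, 3/4, -1/3)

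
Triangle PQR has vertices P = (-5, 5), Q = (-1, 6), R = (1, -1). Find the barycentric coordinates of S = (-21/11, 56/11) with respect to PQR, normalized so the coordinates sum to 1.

(3/11, 7/11, 1/11)

Signed area of the reference triangle: [PQR] = ½·((-5)·(6−(-1)) + (-1)·(-1−5) + 1·(5−6)) = ½·(-35 + 6 − 1) = -15.
[SQR] = ½·((-21/11)·(6−(-1)) + (-1)·(-1−(56/11)) + 1·(56/11−6)) = ½·(-147/11 + 67/11 − 10/11) = -45/11, so the P-coordinate is (-45/11)/(-15) = 3/11.
[PSR] = ½·((-5)·(56/11−(-1)) + (-21/11)·(-1−5) + 1·(5−(56/11))) = ½·(-335/11 + 126/11 − 1/11) = -105/11, so the Q-coordinate is 7/11.
[PQS] = ½·((-5)·(6−(56/11)) + (-1)·(56/11−5) + (-21/11)·(5−6)) = ½·(-50/11 − 1/11 + 21/11) = -15/11, so the R-coordinate is 1/11.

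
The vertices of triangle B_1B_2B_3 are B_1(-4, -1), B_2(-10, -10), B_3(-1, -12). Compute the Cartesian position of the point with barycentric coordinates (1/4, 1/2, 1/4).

M = (1/4)·B_1 + (1/2)·B_2 + (1/4)·B_3.
x-coordinate: (1/4)·(-4) + (1/2)·(-10) + (1/4)·(-1) = -25/4.
y-coordinate: (1/4)·(-1) + (1/2)·(-10) + (1/4)·(-12) = -33/4.

(-25/4, -33/4)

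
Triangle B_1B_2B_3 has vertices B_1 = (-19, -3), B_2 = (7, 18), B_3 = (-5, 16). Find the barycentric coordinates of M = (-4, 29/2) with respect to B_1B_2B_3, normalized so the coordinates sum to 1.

(1/10, 1/5, 7/10)

Signed area of the reference triangle: [B_1B_2B_3] = ½·((-19)·(18−16) + 7·(16−(-3)) + (-5)·(-3−18)) = ½·(-38 + 133 + 105) = 100.
[MB_2B_3] = ½·((-4)·(18−16) + 7·(16−(29/2)) + (-5)·(29/2−18)) = ½·(-8 + 21/2 + 35/2) = 10, so the B_1-coordinate is 10/100 = 1/10.
[B_1MB_3] = ½·((-19)·(29/2−16) + (-4)·(16−(-3)) + (-5)·(-3−(29/2))) = ½·(57/2 − 76 + 175/2) = 20, so the B_2-coordinate is 1/5.
[B_1B_2M] = ½·((-19)·(18−(29/2)) + 7·(29/2−(-3)) + (-4)·(-3−18)) = ½·(-133/2 + 245/2 + 84) = 70, so the B_3-coordinate is 7/10.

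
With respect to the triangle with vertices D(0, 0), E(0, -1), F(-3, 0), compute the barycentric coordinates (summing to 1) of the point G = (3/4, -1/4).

Signed area of the reference triangle: [DEF] = ½·(0·(-1−0) + 0·(0−0) + (-3)·(0−(-1))) = ½·(0 + 0 − 3) = -3/2.
[GEF] = ½·((3/4)·(-1−0) + 0·(0−(-1/4)) + (-3)·(-1/4−(-1))) = ½·(-3/4 + 0 − 9/4) = -3/2, so the D-coordinate is (-3/2)/(-3/2) = 1.
[DGF] = ½·(0·(-1/4−0) + (3/4)·(0−0) + (-3)·(0−(-1/4))) = ½·(0 + 0 − 3/4) = -3/8, so the E-coordinate is 1/4.
[DEG] = ½·(0·(-1−(-1/4)) + 0·(-1/4−0) + (3/4)·(0−(-1))) = ½·(0 + 0 + 3/4) = 3/8, so the F-coordinate is -1/4.
Check: 1 + 1/4 − 1/4 = 1.

(1, 1/4, -1/4)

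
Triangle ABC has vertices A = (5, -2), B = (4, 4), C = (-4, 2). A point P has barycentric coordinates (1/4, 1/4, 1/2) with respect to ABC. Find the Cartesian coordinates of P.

P = (1/4)·A + (1/4)·B + (1/2)·C.
x-coordinate: (1/4)·5 + (1/4)·4 + (1/2)·(-4) = 1/4.
y-coordinate: (1/4)·(-2) + (1/4)·4 + (1/2)·2 = 3/2.

(1/4, 3/2)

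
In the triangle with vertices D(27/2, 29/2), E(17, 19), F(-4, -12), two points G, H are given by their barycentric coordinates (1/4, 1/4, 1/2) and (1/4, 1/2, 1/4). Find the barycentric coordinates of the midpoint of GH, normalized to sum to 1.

Since both coordinate triples sum to 1, the midpoint's barycentrics are the componentwise average.
(1/4+1/4)/2 = 1/4; similarly 3/8 and 3/8.

(1/4, 3/8, 3/8)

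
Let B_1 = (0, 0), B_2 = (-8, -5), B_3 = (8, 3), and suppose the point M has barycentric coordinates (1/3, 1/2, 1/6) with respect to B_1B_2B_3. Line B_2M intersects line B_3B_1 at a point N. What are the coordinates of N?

Line B_2M meets B_3B_1 where the B_2-coordinate vanishes; zeroing M's B_2-weight and renormalizing leaves B_3, B_1-weights 1/6 : 1/3 → (1/3, 2/3).
So N = (1/3)·B_3 + (2/3)·B_1 = (8/3, 1).

(8/3, 1)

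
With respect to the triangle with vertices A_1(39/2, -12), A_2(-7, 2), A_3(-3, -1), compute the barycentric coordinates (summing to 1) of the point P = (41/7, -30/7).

Signed area of the reference triangle: [A_1A_2A_3] = ½·((39/2)·(2−(-1)) + (-7)·(-1−(-12)) + (-3)·(-12−2)) = ½·(117/2 − 77 + 42) = 47/4.
[PA_2A_3] = ½·((41/7)·(2−(-1)) + (-7)·(-1−(-30/7)) + (-3)·(-30/7−2)) = ½·(123/7 − 23 + 132/7) = 47/7, so the A_1-coordinate is (47/7)/(47/4) = 4/7.
[A_1PA_3] = ½·((39/2)·(-30/7−(-1)) + (41/7)·(-1−(-12)) + (-3)·(-12−(-30/7))) = ½·(-897/14 + 451/7 + 162/7) = 47/4, so the A_2-coordinate is 1.
[A_1A_2P] = ½·((39/2)·(2−(-30/7)) + (-7)·(-30/7−(-12)) + (41/7)·(-12−2)) = ½·(858/7 − 54 − 82) = -47/7, so the A_3-coordinate is -4/7.

(4/7, 1, -4/7)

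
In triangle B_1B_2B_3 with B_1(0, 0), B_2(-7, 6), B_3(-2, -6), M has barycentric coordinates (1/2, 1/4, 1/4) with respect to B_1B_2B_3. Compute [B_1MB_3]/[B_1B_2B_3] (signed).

1/4

The signed ratio [B_1MB_3]/[B_1B_2B_3] equals the barycentric coordinate of M at vertex B_2, which is 1/4.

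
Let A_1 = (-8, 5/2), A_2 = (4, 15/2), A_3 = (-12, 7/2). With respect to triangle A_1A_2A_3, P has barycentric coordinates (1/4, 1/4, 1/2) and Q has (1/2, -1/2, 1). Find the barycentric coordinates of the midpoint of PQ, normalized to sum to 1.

(3/8, -1/8, 3/4)

Since both coordinate triples sum to 1, the midpoint's barycentrics are the componentwise average.
(1/4+1/2)/2 = 3/8; similarly -1/8 and 3/4.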